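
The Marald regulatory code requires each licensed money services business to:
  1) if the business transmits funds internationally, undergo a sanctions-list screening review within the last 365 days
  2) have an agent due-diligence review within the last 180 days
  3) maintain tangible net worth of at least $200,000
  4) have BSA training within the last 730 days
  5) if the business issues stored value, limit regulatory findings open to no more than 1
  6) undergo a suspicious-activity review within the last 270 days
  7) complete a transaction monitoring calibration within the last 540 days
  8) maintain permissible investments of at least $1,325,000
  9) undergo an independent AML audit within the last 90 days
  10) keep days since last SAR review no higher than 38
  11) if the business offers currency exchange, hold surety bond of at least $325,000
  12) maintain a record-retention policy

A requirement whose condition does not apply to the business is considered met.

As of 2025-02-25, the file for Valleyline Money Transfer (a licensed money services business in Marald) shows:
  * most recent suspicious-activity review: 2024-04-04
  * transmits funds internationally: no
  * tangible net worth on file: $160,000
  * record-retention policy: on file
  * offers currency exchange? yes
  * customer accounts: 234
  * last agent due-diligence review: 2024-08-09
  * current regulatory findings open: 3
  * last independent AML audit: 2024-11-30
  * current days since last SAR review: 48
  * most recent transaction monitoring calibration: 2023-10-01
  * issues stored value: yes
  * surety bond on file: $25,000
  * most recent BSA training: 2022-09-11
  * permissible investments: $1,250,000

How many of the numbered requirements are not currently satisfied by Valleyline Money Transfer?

8

1. condition 'transmits funds internationally' does not hold → requirement n/a → met
2. agent due-diligence review 200 days ago vs limit 180 → not met
3. tangible net worth $160,000 < $200,000 → not met
4. BSA training 898 days ago vs limit 730 → not met
5. condition 'issues stored value' holds; regulatory findings open 3 > 1 → not met
6. suspicious-activity review 327 days ago vs limit 270 → not met
7. transaction monitoring calibration 513 days ago vs limit 540 → met
8. permissible investments $1,250,000 < $1,325,000 → not met
9. independent AML audit 87 days ago vs limit 90 → met
10. days since last SAR review 48 > 38 → not met
11. condition 'offers currency exchange' holds; surety bond $25,000 < $325,000 → not met
12. record-retention policy present → met
Not met: 8 of 12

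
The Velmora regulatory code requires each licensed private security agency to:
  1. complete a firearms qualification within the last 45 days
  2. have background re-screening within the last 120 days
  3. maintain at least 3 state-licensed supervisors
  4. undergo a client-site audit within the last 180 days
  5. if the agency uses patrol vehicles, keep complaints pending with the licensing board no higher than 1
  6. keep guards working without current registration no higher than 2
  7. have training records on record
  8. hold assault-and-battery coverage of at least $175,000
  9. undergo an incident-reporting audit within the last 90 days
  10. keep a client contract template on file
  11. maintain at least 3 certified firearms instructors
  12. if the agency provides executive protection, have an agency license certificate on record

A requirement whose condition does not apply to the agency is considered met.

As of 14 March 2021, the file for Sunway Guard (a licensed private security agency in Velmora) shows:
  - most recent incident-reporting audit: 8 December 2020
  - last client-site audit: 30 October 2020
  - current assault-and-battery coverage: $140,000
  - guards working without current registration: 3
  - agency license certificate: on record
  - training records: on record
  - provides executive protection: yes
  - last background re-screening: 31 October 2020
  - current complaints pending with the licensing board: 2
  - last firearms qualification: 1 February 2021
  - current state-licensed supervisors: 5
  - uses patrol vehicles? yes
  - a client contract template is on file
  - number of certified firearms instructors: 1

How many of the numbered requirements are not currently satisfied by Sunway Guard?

1. firearms qualification 41 days ago vs limit 45 → met
2. background re-screening 134 days ago vs limit 120 → not met
3. state-licensed supervisors 5 ≥ 3 → met
4. client-site audit 135 days ago vs limit 180 → met
5. condition 'uses patrol vehicles' holds; complaints pending with the licensing board 2 > 1 → not met
6. guards working without current registration 3 > 2 → not met
7. training records present → met
8. assault-and-battery coverage $140,000 < $175,000 → not met
9. incident-reporting audit 96 days ago vs limit 90 → not met
10. client contract template present → met
11. certified firearms instructors 1 < 3 → not met
12. condition 'provides executive protection' holds; agency license certificate present → met
Not met: 6 of 12

6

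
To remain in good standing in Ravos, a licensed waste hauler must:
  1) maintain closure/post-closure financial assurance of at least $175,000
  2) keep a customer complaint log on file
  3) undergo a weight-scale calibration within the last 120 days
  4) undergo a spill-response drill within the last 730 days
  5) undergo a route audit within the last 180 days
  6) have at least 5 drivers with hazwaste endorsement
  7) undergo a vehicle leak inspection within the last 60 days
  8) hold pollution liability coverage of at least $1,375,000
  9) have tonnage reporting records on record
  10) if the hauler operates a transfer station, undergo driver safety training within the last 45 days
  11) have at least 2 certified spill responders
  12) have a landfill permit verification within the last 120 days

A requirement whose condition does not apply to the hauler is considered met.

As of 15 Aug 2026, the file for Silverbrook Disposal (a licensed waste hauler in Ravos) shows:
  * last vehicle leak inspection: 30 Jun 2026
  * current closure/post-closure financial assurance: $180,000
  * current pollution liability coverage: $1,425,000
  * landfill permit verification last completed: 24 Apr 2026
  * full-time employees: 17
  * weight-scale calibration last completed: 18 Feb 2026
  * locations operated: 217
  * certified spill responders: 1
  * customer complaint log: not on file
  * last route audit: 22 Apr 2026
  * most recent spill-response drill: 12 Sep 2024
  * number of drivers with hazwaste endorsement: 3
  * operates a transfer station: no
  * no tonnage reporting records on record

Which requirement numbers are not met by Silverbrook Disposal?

2, 3, 6, 9, 11

1. closure/post-closure financial assurance $180,000 ≥ $175,000 → met
2. customer complaint log absent → not met
3. weight-scale calibration 178 days ago vs limit 120 → not met
4. spill-response drill 702 days ago vs limit 730 → met
5. route audit 115 days ago vs limit 180 → met
6. drivers with hazwaste endorsement 3 < 5 → not met
7. vehicle leak inspection 46 days ago vs limit 60 → met
8. pollution liability coverage $1,425,000 ≥ $1,375,000 → met
9. tonnage reporting records absent → not met
10. condition 'operates a transfer station' does not hold → requirement n/a → met
11. certified spill responders 1 < 2 → not met
12. landfill permit verification 113 days ago vs limit 120 → met
Not met: 2, 3, 6, 9, 11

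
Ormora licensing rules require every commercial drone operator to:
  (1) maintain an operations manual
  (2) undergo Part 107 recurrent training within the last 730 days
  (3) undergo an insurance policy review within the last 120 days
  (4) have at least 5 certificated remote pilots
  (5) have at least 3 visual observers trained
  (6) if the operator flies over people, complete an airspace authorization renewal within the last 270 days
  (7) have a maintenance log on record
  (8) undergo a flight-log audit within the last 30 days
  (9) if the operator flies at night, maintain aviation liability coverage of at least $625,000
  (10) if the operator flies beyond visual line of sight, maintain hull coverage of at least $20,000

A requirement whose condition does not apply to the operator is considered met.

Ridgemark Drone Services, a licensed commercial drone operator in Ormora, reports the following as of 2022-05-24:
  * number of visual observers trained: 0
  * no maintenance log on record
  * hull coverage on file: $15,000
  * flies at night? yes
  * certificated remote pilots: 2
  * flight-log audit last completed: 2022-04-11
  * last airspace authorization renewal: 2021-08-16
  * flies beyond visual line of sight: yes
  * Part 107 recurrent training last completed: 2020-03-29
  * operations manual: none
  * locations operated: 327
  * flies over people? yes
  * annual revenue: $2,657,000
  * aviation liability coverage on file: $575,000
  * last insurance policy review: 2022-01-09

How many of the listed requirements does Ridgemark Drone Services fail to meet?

10

1. operations manual absent → not met
2. Part 107 recurrent training 786 days ago vs limit 730 → not met
3. insurance policy review 135 days ago vs limit 120 → not met
4. certificated remote pilots 2 < 5 → not met
5. visual observers trained 0 < 3 → not met
6. condition 'flies over people' holds; airspace authorization renewal 281 days ago vs limit 270 → not met
7. maintenance log absent → not met
8. flight-log audit 43 days ago vs limit 30 → not met
9. condition 'flies at night' holds; aviation liability coverage $575,000 < $625,000 → not met
10. condition 'flies beyond visual line of sight' holds; hull coverage $15,000 < $20,000 → not met
Not met: 10 of 10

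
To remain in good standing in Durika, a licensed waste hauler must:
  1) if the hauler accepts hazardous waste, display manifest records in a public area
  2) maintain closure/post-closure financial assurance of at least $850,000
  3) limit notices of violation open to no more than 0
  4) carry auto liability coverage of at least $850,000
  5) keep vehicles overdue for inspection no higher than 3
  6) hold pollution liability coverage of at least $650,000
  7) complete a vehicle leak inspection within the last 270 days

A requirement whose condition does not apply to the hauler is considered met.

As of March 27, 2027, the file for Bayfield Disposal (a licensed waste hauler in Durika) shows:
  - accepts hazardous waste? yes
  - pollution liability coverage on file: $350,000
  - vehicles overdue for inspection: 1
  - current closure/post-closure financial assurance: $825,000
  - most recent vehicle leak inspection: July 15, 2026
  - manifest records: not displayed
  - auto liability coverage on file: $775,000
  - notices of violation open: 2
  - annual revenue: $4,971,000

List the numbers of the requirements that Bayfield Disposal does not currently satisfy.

1, 2, 3, 4, 6

1. condition 'accepts hazardous waste' holds; manifest records absent → not met
2. closure/post-closure financial assurance $825,000 < $850,000 → not met
3. notices of violation open 2 > 0 → not met
4. auto liability coverage $775,000 < $850,000 → not met
5. vehicles overdue for inspection 1 ≤ 3 → met
6. pollution liability coverage $350,000 < $650,000 → not met
7. vehicle leak inspection 255 days ago vs limit 270 → met
Not met: 1, 2, 3, 4, 6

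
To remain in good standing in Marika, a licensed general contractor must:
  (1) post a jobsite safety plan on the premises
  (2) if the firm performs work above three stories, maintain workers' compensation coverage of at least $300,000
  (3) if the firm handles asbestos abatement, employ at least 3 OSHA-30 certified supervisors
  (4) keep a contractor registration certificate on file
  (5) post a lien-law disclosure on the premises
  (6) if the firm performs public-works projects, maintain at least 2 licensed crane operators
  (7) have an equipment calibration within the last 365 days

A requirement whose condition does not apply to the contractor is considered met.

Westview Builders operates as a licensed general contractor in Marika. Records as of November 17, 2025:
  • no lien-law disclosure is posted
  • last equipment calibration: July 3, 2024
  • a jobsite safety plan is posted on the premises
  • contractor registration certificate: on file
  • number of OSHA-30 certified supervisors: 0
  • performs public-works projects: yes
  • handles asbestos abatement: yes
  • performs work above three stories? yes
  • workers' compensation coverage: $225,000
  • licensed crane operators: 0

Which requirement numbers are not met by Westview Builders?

2, 3, 5, 6, 7

1. jobsite safety plan present → met
2. condition 'performs work above three stories' holds; workers' compensation coverage $225,000 < $300,000 → not met
3. condition 'handles asbestos abatement' holds; OSHA-30 certified supervisors 0 < 3 → not met
4. contractor registration certificate present → met
5. lien-law disclosure absent → not met
6. condition 'performs public-works projects' holds; licensed crane operators 0 < 2 → not met
7. equipment calibration 502 days ago vs limit 365 → not met
Not met: 2, 3, 5, 6, 7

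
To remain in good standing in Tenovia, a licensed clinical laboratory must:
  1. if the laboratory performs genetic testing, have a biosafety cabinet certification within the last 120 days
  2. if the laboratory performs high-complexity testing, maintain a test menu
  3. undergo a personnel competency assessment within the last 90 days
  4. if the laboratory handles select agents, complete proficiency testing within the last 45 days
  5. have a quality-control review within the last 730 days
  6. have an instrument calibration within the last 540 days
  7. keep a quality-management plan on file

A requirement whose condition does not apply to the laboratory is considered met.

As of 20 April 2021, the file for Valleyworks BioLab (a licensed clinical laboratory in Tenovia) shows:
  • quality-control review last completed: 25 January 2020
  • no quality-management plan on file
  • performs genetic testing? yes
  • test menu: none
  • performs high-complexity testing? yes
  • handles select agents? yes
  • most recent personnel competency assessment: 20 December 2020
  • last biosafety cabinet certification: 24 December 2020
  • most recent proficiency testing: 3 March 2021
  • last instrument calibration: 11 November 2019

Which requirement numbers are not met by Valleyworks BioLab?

1. condition 'performs genetic testing' holds; biosafety cabinet certification 117 days ago vs limit 120 → met
2. condition 'performs high-complexity testing' holds; test menu absent → not met
3. personnel competency assessment 121 days ago vs limit 90 → not met
4. condition 'handles select agents' holds; proficiency testing 48 days ago vs limit 45 → not met
5. quality-control review 451 days ago vs limit 730 → met
6. instrument calibration 526 days ago vs limit 540 → met
7. quality-management plan absent → not met
Not met: 2, 3, 4, 7

2, 3, 4, 7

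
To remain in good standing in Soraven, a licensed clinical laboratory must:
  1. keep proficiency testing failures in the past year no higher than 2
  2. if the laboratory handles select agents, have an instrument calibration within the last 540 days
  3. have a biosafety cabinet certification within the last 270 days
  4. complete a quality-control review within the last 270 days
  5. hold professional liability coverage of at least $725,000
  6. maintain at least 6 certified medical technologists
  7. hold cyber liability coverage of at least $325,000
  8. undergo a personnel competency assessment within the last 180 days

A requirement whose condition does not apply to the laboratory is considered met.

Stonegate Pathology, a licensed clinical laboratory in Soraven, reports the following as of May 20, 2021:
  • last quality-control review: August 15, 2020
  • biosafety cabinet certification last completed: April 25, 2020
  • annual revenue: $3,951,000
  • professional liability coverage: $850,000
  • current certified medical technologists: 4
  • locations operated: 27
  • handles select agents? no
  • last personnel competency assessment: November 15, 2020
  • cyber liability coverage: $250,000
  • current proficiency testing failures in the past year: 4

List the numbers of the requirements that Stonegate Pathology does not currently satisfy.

1. proficiency testing failures in the past year 4 > 2 → not met
2. condition 'handles select agents' does not hold → requirement n/a → met
3. biosafety cabinet certification 390 days ago vs limit 270 → not met
4. quality-control review 278 days ago vs limit 270 → not met
5. professional liability coverage $850,000 ≥ $725,000 → met
6. certified medical technologists 4 < 6 → not met
7. cyber liability coverage $250,000 < $325,000 → not met
8. personnel competency assessment 186 days ago vs limit 180 → not met
Not met: 1, 3, 4, 6, 7, 8

1, 3, 4, 6, 7, 8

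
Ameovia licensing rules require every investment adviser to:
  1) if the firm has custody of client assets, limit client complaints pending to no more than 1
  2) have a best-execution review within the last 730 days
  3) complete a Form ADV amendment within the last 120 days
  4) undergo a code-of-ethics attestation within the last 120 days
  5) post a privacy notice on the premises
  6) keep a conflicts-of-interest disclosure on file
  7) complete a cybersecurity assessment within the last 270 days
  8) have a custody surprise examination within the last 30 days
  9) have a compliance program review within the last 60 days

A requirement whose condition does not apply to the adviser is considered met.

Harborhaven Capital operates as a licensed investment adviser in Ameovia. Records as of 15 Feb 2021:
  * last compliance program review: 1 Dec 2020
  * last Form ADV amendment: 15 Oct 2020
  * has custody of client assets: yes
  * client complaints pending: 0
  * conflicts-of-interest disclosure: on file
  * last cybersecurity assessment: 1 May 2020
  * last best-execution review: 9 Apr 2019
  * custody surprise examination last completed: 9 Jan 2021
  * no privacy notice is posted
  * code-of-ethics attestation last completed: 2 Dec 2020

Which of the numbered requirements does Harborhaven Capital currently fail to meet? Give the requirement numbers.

3, 5, 7, 8, 9

1. condition 'has custody of client assets' holds; client complaints pending 0 ≤ 1 → met
2. best-execution review 678 days ago vs limit 730 → met
3. Form ADV amendment 123 days ago vs limit 120 → not met
4. code-of-ethics attestation 75 days ago vs limit 120 → met
5. privacy notice absent → not met
6. conflicts-of-interest disclosure present → met
7. cybersecurity assessment 290 days ago vs limit 270 → not met
8. custody surprise examination 37 days ago vs limit 30 → not met
9. compliance program review 76 days ago vs limit 60 → not met
Not met: 3, 5, 7, 8, 9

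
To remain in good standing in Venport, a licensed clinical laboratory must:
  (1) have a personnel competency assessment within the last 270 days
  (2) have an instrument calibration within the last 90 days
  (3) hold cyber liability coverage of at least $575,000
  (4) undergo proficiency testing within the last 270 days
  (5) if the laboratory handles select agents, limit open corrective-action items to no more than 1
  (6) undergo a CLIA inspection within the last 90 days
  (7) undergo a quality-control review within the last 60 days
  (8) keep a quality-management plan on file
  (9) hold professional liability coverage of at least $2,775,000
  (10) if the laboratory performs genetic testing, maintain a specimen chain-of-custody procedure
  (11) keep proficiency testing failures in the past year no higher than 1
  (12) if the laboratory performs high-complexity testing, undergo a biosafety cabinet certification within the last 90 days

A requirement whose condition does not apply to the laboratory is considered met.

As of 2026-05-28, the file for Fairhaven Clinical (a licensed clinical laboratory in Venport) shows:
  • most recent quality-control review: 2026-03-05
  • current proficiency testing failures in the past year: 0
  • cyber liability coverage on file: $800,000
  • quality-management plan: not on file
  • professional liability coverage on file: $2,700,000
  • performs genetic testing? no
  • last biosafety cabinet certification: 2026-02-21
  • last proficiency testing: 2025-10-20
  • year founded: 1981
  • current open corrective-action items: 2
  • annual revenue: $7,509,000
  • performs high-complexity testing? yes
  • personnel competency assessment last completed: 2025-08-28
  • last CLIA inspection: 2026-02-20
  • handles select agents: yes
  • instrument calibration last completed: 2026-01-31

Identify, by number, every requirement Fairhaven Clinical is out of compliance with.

1. personnel competency assessment 273 days ago vs limit 270 → not met
2. instrument calibration 117 days ago vs limit 90 → not met
3. cyber liability coverage $800,000 ≥ $575,000 → met
4. proficiency testing 220 days ago vs limit 270 → met
5. condition 'handles select agents' holds; open corrective-action items 2 > 1 → not met
6. CLIA inspection 97 days ago vs limit 90 → not met
7. quality-control review 84 days ago vs limit 60 → not met
8. quality-management plan absent → not met
9. professional liability coverage $2,700,000 < $2,775,000 → not met
10. condition 'performs genetic testing' does not hold → requirement n/a → met
11. proficiency testing failures in the past year 0 ≤ 1 → met
12. condition 'performs high-complexity testing' holds; biosafety cabinet certification 96 days ago vs limit 90 → not met
Not met: 1, 2, 5, 6, 7, 8, 9, 12

1, 2, 5, 6, 7, 8, 9, 12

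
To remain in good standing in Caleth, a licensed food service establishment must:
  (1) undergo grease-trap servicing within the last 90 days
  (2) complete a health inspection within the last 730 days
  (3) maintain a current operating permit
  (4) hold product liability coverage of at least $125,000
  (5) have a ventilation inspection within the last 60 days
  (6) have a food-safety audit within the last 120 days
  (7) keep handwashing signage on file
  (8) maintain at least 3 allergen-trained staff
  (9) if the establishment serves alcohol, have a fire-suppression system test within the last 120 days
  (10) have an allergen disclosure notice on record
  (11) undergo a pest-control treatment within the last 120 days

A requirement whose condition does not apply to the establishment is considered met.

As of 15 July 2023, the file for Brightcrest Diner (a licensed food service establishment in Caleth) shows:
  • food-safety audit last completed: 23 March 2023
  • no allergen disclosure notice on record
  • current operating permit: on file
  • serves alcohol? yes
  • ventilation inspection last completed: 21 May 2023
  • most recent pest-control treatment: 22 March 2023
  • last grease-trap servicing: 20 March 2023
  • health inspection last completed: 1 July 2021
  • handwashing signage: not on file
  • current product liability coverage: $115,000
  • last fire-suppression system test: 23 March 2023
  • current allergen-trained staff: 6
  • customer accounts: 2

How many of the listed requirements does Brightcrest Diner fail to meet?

5

1. grease-trap servicing 117 days ago vs limit 90 → not met
2. health inspection 744 days ago vs limit 730 → not met
3. current operating permit present → met
4. product liability coverage $115,000 < $125,000 → not met
5. ventilation inspection 55 days ago vs limit 60 → met
6. food-safety audit 114 days ago vs limit 120 → met
7. handwashing signage absent → not met
8. allergen-trained staff 6 ≥ 3 → met
9. condition 'serves alcohol' holds; fire-suppression system test 114 days ago vs limit 120 → met
10. allergen disclosure notice absent → not met
11. pest-control treatment 115 days ago vs limit 120 → met
Not met: 5 of 11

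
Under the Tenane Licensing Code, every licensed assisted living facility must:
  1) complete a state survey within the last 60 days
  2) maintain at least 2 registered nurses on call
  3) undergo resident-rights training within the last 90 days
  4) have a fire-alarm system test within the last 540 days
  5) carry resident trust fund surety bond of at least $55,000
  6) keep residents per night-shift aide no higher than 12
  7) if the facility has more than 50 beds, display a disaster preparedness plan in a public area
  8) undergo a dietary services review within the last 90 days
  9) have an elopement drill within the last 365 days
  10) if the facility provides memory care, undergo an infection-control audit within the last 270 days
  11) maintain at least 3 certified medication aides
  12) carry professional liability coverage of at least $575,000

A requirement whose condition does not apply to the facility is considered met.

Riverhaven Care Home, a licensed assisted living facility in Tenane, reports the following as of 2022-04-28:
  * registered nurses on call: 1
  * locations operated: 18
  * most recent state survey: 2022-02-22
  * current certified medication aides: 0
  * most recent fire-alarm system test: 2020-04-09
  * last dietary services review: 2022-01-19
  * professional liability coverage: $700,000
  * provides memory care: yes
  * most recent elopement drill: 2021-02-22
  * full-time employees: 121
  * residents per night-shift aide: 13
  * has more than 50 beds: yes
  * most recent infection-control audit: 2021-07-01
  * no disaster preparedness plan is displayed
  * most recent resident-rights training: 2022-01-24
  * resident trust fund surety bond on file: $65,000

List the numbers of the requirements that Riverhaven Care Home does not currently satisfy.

1. state survey 65 days ago vs limit 60 → not met
2. registered nurses on call 1 < 2 → not met
3. resident-rights training 94 days ago vs limit 90 → not met
4. fire-alarm system test 749 days ago vs limit 540 → not met
5. resident trust fund surety bond $65,000 ≥ $55,000 → met
6. residents per night-shift aide 13 > 12 → not met
7. condition 'has more than 50 beds' holds; disaster preparedness plan absent → not met
8. dietary services review 99 days ago vs limit 90 → not met
9. elopement drill 430 days ago vs limit 365 → not met
10. condition 'provides memory care' holds; infection-control audit 301 days ago vs limit 270 → not met
11. certified medication aides 0 < 3 → not met
12. professional liability coverage $700,000 ≥ $575,000 → met
Not met: 1, 2, 3, 4, 6, 7, 8, 9, 10, 11

1, 2, 3, 4, 6, 7, 8, 9, 10, 11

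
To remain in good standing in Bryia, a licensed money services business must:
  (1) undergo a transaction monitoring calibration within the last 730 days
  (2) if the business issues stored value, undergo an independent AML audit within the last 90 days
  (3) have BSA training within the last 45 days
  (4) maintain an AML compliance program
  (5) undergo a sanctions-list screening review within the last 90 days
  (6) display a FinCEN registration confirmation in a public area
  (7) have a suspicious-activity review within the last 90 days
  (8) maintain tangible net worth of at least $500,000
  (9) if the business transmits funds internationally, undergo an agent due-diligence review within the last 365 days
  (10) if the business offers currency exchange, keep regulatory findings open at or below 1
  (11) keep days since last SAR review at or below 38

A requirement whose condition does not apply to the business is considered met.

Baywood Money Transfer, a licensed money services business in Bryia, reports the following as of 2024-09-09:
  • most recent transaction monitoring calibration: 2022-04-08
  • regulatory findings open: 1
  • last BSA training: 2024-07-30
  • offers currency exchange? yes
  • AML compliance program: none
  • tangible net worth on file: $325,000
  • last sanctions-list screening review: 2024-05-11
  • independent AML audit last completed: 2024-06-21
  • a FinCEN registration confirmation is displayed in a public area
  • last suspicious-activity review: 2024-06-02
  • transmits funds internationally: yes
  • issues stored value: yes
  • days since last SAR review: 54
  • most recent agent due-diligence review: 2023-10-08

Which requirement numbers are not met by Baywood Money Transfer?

1. transaction monitoring calibration 885 days ago vs limit 730 → not met
2. condition 'issues stored value' holds; independent AML audit 80 days ago vs limit 90 → met
3. BSA training 41 days ago vs limit 45 → met
4. AML compliance program absent → not met
5. sanctions-list screening review 121 days ago vs limit 90 → not met
6. FinCEN registration confirmation present → met
7. suspicious-activity review 99 days ago vs limit 90 → not met
8. tangible net worth $325,000 < $500,000 → not met
9. condition 'transmits funds internationally' holds; agent due-diligence review 337 days ago vs limit 365 → met
10. condition 'offers currency exchange' holds; regulatory findings open 1 ≤ 1 → met
11. days since last SAR review 54 > 38 → not met
Not met: 1, 4, 5, 7, 8, 11

1, 4, 5, 7, 8, 11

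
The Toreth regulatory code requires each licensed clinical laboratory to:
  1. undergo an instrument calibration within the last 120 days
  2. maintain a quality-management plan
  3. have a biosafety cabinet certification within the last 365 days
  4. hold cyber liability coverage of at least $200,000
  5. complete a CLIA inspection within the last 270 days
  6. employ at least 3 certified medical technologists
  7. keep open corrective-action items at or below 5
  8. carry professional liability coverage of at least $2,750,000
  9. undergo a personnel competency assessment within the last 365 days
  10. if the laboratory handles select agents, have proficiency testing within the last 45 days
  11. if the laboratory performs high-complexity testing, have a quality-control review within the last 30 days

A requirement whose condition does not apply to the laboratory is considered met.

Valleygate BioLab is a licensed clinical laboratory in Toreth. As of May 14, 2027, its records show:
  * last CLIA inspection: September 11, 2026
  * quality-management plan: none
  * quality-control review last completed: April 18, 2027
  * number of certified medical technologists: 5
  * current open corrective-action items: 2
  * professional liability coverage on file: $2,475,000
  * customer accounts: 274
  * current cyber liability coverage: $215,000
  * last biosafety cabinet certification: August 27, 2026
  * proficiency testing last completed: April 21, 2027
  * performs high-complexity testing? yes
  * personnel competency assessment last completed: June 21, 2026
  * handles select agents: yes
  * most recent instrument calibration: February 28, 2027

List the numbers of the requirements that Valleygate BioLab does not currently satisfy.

1. instrument calibration 75 days ago vs limit 120 → met
2. quality-management plan absent → not met
3. biosafety cabinet certification 260 days ago vs limit 365 → met
4. cyber liability coverage $215,000 ≥ $200,000 → met
5. CLIA inspection 245 days ago vs limit 270 → met
6. certified medical technologists 5 ≥ 3 → met
7. open corrective-action items 2 ≤ 5 → met
8. professional liability coverage $2,475,000 < $2,750,000 → not met
9. personnel competency assessment 327 days ago vs limit 365 → met
10. condition 'handles select agents' holds; proficiency testing 23 days ago vs limit 45 → met
11. condition 'performs high-complexity testing' holds; quality-control review 26 days ago vs limit 30 → met
Not met: 2, 8

2, 8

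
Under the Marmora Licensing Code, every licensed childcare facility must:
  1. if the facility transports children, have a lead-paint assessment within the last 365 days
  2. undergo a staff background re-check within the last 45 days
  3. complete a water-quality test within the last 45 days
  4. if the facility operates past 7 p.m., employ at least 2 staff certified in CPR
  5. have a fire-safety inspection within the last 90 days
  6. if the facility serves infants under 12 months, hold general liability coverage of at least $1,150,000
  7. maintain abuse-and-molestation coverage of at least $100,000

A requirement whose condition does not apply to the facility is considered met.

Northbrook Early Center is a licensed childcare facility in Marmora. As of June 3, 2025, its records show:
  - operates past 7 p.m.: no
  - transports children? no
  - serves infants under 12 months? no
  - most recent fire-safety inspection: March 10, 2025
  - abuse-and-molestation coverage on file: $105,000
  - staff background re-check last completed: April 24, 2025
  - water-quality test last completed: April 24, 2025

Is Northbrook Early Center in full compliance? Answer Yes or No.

1. condition 'transports children' does not hold → requirement n/a → met
2. staff background re-check 40 days ago vs limit 45 → met
3. water-quality test 40 days ago vs limit 45 → met
4. condition 'operates past 7 p.m.' does not hold → requirement n/a → met
5. fire-safety inspection 85 days ago vs limit 90 → met
6. condition 'serves infants under 12 months' does not hold → requirement n/a → met
7. abuse-and-molestation coverage $105,000 ≥ $100,000 → met
All met.

Yes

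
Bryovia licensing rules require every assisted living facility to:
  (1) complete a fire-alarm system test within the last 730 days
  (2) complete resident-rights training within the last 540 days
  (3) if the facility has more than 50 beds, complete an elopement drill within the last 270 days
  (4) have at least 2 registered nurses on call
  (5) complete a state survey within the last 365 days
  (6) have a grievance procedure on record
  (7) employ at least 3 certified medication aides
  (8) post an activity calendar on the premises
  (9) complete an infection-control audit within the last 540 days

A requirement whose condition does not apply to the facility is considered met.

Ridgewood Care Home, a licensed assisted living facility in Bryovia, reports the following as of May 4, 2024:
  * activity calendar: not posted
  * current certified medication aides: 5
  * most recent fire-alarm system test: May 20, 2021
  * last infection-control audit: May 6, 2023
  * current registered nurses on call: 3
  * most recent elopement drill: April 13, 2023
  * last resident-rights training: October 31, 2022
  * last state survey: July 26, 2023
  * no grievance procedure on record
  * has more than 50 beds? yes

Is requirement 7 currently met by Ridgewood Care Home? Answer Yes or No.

7. certified medication aides 5 ≥ 3 → met

Yes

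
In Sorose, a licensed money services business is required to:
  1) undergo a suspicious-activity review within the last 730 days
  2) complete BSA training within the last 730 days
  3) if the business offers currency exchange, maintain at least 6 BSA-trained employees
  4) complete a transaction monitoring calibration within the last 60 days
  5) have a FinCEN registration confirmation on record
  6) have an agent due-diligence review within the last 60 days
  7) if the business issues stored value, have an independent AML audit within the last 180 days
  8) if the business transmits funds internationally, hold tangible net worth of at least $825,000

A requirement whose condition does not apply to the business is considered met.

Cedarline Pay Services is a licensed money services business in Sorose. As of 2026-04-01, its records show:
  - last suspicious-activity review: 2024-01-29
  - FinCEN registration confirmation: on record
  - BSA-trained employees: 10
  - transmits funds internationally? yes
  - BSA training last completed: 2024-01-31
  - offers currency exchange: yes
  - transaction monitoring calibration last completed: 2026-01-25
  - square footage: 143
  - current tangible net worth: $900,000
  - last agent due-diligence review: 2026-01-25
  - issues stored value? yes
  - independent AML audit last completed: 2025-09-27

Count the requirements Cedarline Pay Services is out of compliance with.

1. suspicious-activity review 793 days ago vs limit 730 → not met
2. BSA training 791 days ago vs limit 730 → not met
3. condition 'offers currency exchange' holds; BSA-trained employees 10 ≥ 6 → met
4. transaction monitoring calibration 66 days ago vs limit 60 → not met
5. FinCEN registration confirmation present → met
6. agent due-diligence review 66 days ago vs limit 60 → not met
7. condition 'issues stored value' holds; independent AML audit 186 days ago vs limit 180 → not met
8. condition 'transmits funds internationally' holds; tangible net worth $900,000 ≥ $825,000 → met
Not met: 5 of 8

5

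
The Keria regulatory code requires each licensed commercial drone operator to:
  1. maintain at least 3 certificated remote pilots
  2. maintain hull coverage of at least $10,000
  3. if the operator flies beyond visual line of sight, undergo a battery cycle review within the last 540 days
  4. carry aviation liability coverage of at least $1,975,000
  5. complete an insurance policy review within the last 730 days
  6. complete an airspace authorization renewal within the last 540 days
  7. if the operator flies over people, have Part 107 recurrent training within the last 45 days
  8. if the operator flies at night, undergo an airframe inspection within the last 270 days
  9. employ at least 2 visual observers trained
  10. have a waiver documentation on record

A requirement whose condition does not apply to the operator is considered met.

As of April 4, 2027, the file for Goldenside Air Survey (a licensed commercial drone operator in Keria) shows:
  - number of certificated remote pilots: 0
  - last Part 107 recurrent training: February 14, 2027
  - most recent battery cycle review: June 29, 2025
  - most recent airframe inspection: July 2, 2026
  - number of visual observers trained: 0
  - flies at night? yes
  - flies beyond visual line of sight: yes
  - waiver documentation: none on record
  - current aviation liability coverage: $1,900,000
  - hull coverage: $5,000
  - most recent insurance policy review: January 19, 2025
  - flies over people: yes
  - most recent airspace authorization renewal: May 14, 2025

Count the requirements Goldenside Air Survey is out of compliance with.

10

1. certificated remote pilots 0 < 3 → not met
2. hull coverage $5,000 < $10,000 → not met
3. condition 'flies beyond visual line of sight' holds; battery cycle review 644 days ago vs limit 540 → not met
4. aviation liability coverage $1,900,000 < $1,975,000 → not met
5. insurance policy review 805 days ago vs limit 730 → not met
6. airspace authorization renewal 690 days ago vs limit 540 → not met
7. condition 'flies over people' holds; Part 107 recurrent training 49 days ago vs limit 45 → not met
8. condition 'flies at night' holds; airframe inspection 276 days ago vs limit 270 → not met
9. visual observers trained 0 < 2 → not met
10. waiver documentation absent → not met
Not met: 10 of 10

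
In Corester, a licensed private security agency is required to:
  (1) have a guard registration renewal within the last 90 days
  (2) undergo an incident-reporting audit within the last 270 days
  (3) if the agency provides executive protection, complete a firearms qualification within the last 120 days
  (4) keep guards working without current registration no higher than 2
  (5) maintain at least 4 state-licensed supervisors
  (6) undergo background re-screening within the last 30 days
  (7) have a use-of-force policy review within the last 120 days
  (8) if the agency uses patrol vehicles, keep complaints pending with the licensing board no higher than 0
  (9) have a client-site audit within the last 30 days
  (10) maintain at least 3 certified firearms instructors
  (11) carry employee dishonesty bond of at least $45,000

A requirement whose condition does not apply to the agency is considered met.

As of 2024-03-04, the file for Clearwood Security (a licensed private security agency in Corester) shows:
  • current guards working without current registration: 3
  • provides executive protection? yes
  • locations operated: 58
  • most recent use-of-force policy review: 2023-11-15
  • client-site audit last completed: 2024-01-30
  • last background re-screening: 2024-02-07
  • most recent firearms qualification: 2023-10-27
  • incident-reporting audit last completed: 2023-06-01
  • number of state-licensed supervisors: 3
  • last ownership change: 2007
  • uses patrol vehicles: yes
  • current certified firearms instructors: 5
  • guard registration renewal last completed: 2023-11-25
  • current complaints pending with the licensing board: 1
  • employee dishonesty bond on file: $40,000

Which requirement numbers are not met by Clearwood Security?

1, 2, 3, 4, 5, 8, 9, 11

1. guard registration renewal 100 days ago vs limit 90 → not met
2. incident-reporting audit 277 days ago vs limit 270 → not met
3. condition 'provides executive protection' holds; firearms qualification 129 days ago vs limit 120 → not met
4. guards working without current registration 3 > 2 → not met
5. state-licensed supervisors 3 < 4 → not met
6. background re-screening 26 days ago vs limit 30 → met
7. use-of-force policy review 110 days ago vs limit 120 → met
8. condition 'uses patrol vehicles' holds; complaints pending with the licensing board 1 > 0 → not met
9. client-site audit 34 days ago vs limit 30 → not met
10. certified firearms instructors 5 ≥ 3 → met
11. employee dishonesty bond $40,000 < $45,000 → not met
Not met: 1, 2, 3, 4, 5, 8, 9, 11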